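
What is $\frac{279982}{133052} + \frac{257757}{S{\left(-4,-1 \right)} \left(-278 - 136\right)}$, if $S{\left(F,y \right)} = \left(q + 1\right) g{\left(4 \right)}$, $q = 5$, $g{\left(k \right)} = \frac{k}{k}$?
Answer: $- \frac{2799967423}{27541764} \approx -101.66$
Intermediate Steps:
$g{\left(k \right)} = 1$
$S{\left(F,y \right)} = 6$ ($S{\left(F,y \right)} = \left(5 + 1\right) 1 = 6 \cdot 1 = 6$)
$\frac{279982}{133052} + \frac{257757}{S{\left(-4,-1 \right)} \left(-278 - 136\right)} = \frac{279982}{133052} + \frac{257757}{6 \left(-278 - 136\right)} = 279982 \cdot \frac{1}{133052} + \frac{257757}{6 \left(-414\right)} = \frac{139991}{66526} + \frac{257757}{-2484} = \frac{139991}{66526} + 257757 \left(- \frac{1}{2484}\right) = \frac{139991}{66526} - \frac{85919}{828} = - \frac{2799967423}{27541764}$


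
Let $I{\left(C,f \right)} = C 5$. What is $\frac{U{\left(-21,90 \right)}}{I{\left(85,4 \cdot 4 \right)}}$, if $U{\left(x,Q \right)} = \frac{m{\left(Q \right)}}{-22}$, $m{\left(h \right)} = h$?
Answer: $- \frac{9}{935} \approx -0.0096257$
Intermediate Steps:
$I{\left(C,f \right)} = 5 C$
$U{\left(x,Q \right)} = - \frac{Q}{22}$ ($U{\left(x,Q \right)} = \frac{Q}{-22} = Q \left(- \frac{1}{22}\right) = - \frac{Q}{22}$)
$\frac{U{\left(-21,90 \right)}}{I{\left(85,4 \cdot 4 \right)}} = \frac{\left(- \frac{1}{22}\right) 90}{5 \cdot 85} = - \frac{45}{11 \cdot 425} = \left(- \frac{45}{11}\right) \frac{1}{425} = - \frac{9}{935}$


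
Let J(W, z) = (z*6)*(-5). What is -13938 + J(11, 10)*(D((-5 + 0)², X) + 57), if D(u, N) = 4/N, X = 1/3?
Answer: -34638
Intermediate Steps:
X = ⅓ ≈ 0.33333
J(W, z) = -30*z (J(W, z) = (6*z)*(-5) = -30*z)
-13938 + J(11, 10)*(D((-5 + 0)², X) + 57) = -13938 + (-30*10)*(4/(⅓) + 57) = -13938 - 300*(4*3 + 57) = -13938 - 300*(12 + 57) = -13938 - 300*69 = -13938 - 20700 = -34638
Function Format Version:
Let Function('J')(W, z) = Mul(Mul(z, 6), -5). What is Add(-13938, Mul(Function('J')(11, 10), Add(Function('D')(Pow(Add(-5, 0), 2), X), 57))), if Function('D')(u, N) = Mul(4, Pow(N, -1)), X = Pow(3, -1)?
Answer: -34638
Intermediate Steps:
X = Rational(1, 3) ≈ 0.33333
Function('J')(W, z) = Mul(-30, z) (Function('J')(W, z) = Mul(Mul(6, z), -5) = Mul(-30, z))
Add(-13938, Mul(Function('J')(11, 10), Add(Function('D')(Pow(Add(-5, 0), 2), X), 57))) = Add(-13938, Mul(Mul(-30, 10), Add(Mul(4, Pow(Rational(1, 3), -1)), 57))) = Add(-13938, Mul(-300, Add(Mul(4, 3), 57))) = Add(-13938, Mul(-300, Add(12, 57))) = Add(-13938, Mul(-300, 69)) = Add(-13938, -20700) = -34638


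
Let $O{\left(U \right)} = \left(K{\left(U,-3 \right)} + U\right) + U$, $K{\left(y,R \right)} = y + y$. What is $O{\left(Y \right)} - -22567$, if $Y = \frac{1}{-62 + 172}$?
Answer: $\frac{1241187}{55} \approx 22567.0$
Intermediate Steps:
$K{\left(y,R \right)} = 2 y$
$Y = \frac{1}{110} \approx 0.0090909$
$O{\left(U \right)} = 4 U$ ($O{\left(U \right)} = \left(2 U + U\right) + U = 3 U + U = 4 U$)
$O{\left(Y \right)} - -22567 = 4 \cdot \frac{1}{110} - -22567 = \frac{2}{55} + 22567 = \frac{1241187}{55}$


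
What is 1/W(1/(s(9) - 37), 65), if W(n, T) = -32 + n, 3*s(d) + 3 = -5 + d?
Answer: -110/3523 ≈ -0.031223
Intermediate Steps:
s(d) = -8/3 + d/3 (s(d) = -1 + (-5 + d)/3 = -1 + (-5/3 + d/3) = -8/3 + d/3)
1/W(1/(s(9) - 37), 65) = 1/(-32 + 1/((-8/3 + (⅓)*9) - 37)) = 1/(-32 + 1/((-8/3 + 3) - 37)) = 1/(-32 + 1/(⅓ - 37)) = 1/(-32 + 1/(-110/3)) = 1/(-32 - 3/110) = 1/(-3523/110) = -110/3523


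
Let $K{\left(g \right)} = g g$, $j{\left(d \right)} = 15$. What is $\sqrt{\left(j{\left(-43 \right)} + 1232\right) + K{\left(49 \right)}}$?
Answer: $8 \sqrt{57} \approx 60.399$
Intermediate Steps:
$K{\left(g \right)} = g^{2}$
$\sqrt{\left(j{\left(-43 \right)} + 1232\right) + K{\left(49 \right)}} = \sqrt{\left(15 + 1232\right) + 49^{2}} = \sqrt{1247 + 2401} = \sqrt{3648} = 8 \sqrt{57}$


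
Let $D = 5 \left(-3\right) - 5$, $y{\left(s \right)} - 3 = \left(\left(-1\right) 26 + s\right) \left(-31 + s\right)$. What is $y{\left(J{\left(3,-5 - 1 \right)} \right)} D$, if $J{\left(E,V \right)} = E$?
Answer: $-12940$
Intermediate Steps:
$y{\left(s \right)} = 3 + \left(-31 + s\right) \left(-26 + s\right)$ ($y{\left(s \right)} = 3 + \left(\left(-1\right) 26 + s\right) \left(-31 + s\right) = 3 + \left(-26 + s\right) \left(-31 + s\right) = 3 + \left(-31 + s\right) \left(-26 + s\right)$)
$D = -20$ ($D = -15 - 5 = -20$)
$y{\left(J{\left(3,-5 - 1 \right)} \right)} D = \left(809 + 3^{2} - 171\right) \left(-20\right) = \left(809 + 9 - 171\right) \left(-20\right) = 647 \left(-20\right) = -12940$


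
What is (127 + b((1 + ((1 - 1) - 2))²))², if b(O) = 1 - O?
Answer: 16129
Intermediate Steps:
(127 + b((1 + ((1 - 1) - 2))²))² = (127 + (1 - (1 + ((1 - 1) - 2))²))² = (127 + (1 - (1 + (0 - 2))²))² = (127 + (1 - (1 - 2)²))² = (127 + (1 - 1*(-1)²))² = (127 + (1 - 1*1))² = (127 + (1 - 1))² = (127 + 0)² = 127² = 16129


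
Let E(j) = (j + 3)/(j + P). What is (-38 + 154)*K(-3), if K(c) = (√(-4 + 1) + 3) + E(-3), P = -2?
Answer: 348 + 116*I*√3 ≈ 348.0 + 200.92*I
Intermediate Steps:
E(j) = (3 + j)/(-2 + j) (E(j) = (j + 3)/(j - 2) = (3 + j)/(-2 + j))
K(c) = 3 + I*√3 (K(c) = (√(-4 + 1) + 3) + (3 - 3)/(-2 - 3) = (√(-3) + 3) + 0/(-5) = (I*√3 + 3) - ⅕*0 = (3 + I*√3) + 0 = 3 + I*√3)
(-38 + 154)*K(-3) = (-38 + 154)*(3 + I*√3) = 116*(3 + I*√3) = 348 + 116*I*√3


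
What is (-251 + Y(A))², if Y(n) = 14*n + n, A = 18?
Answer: 361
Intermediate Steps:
Y(n) = 15*n
(-251 + Y(A))² = (-251 + 15*18)² = (-251 + 270)² = 19² = 361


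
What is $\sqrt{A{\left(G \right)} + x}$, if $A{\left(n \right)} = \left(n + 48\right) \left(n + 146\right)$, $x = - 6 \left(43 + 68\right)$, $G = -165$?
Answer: $3 \sqrt{173} \approx 39.459$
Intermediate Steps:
$x = -666$ ($x = \left(-6\right) 111 = -666$)
$A{\left(n \right)} = \left(48 + n\right) \left(146 + n\right)$
$\sqrt{A{\left(G \right)} + x} = \sqrt{\left(7008 + \left(-165\right)^{2} + 194 \left(-165\right)\right) - 666} = \sqrt{\left(7008 + 27225 - 32010\right) - 666} = \sqrt{2223 - 666} = \sqrt{1557} = 3 \sqrt{173}$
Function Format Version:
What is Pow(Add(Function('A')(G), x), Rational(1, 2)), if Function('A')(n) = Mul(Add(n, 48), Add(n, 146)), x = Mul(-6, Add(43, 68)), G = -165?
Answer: Mul(3, Pow(173, Rational(1, 2))) ≈ 39.459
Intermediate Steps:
x = -666 (x = Mul(-6, 111) = -666)
Function('A')(n) = Mul(Add(48, n), Add(146, n))
Pow(Add(Function('A')(G), x), Rational(1, 2)) = Pow(Add(Add(7008, Pow(-165, 2), Mul(194, -165)), -666), Rational(1, 2)) = Pow(Add(Add(7008, 27225, -32010), -666), Rational(1, 2)) = Pow(Add(2223, -666), Rational(1, 2)) = Pow(1557, Rational(1, 2)) = Mul(3, Pow(173, Rational(1, 2)))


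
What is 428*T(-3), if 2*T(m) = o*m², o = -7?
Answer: -13482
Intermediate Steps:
T(m) = -7*m²/2 (T(m) = (-7*m²)/2 = -7*m²/2)
428*T(-3) = 428*(-7/2*(-3)²) = 428*(-7/2*9) = 428*(-63/2) = -13482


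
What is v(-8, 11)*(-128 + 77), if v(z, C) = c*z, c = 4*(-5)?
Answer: -8160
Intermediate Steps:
c = -20
v(z, C) = -20*z
v(-8, 11)*(-128 + 77) = (-20*(-8))*(-128 + 77) = 160*(-51) = -8160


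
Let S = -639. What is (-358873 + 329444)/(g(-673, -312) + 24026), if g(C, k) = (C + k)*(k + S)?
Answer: -29429/960761 ≈ -0.030631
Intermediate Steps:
g(C, k) = (-639 + k)*(C + k) (g(C, k) = (C + k)*(k - 639) = (C + k)*(-639 + k) = (-639 + k)*(C + k))
(-358873 + 329444)/(g(-673, -312) + 24026) = (-358873 + 329444)/(((-312)² - 639*(-673) - 639*(-312) - 673*(-312)) + 24026) = -29429/((97344 + 430047 + 199368 + 209976) + 24026) = -29429/(936735 + 24026) = -29429/960761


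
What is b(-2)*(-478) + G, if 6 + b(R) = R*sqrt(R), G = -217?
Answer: 2651 + 956*I*sqrt(2) ≈ 2651.0 + 1352.0*I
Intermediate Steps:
b(R) = -6 + R**(3/2) (b(R) = -6 + R*sqrt(R) = -6 + R**(3/2))
b(-2)*(-478) + G = (-6 + (-2)**(3/2))*(-478) - 217 = (-6 - 2*I*sqrt(2))*(-478) - 217 = (2868 + 956*I*sqrt(2)) - 217 = 2651 + 956*I*sqrt(2)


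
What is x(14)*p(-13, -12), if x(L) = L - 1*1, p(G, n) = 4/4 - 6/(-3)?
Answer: 39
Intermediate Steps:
p(G, n) = 3 (p(G, n) = 4*(¼) - 6*(-⅓) = 1 + 2 = 3)
x(L) = -1 + L (x(L) = L - 1 = -1 + L)
x(14)*p(-13, -12) = (-1 + 14)*3 = 13*3 = 39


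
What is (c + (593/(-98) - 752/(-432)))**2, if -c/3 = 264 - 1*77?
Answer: 2237450547721/7001316 ≈ 3.1958e+5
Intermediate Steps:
c = -561 (c = -3*(264 - 1*77) = -3*(264 - 77) = -3*187 = -561)
(c + (593/(-98) - 752/(-432)))**2 = (-561 + (593/(-98) - 752/(-432)))**2 = (-561 + (593*(-1/98) - 752*(-1/432)))**2 = (-561 + (-593/98 + 47/27))**2 = (-561 - 11405/2646)**2 = (-1495811/2646)**2 = 2237450547721/7001316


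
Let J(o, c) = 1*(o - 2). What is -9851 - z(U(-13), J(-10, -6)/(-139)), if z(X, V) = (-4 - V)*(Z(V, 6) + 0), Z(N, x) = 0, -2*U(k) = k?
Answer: -9851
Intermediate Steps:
U(k) = -k/2
J(o, c) = -2 + o (J(o, c) = 1*(-2 + o) = -2 + o)
z(X, V) = 0 (z(X, V) = (-4 - V)*(0 + 0) = (-4 - V)*0 = 0)
-9851 - z(U(-13), J(-10, -6)/(-139)) = -9851 - 1*0 = -9851 + 0 = -9851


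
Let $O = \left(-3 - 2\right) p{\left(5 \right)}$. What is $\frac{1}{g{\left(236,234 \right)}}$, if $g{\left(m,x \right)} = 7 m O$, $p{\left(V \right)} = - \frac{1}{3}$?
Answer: $\frac{3}{8260} \approx 0.0003632$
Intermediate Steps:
$p{\left(V \right)} = - \frac{1}{3}$ ($p{\left(V \right)} = \left(-1\right) \frac{1}{3} = - \frac{1}{3}$)
$O = \frac{5}{3}$ ($O = \left(-3 - 2\right) \left(- \frac{1}{3}\right) = \left(-5\right) \left(- \frac{1}{3}\right) = \frac{5}{3} \approx 1.6667$)
$g{\left(m,x \right)} = \frac{35 m}{3}$ ($g{\left(m,x \right)} = 7 m \frac{5}{3} = \frac{35 m}{3}$)
$\frac{1}{g{\left(236,234 \right)}} = \frac{1}{\frac{35}{3} \cdot 236} = \frac{1}{\frac{8260}{3}} = \frac{3}{8260}$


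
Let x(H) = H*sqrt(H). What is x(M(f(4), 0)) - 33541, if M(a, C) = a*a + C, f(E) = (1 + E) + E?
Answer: -32812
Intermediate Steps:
f(E) = 1 + 2*E
M(a, C) = C + a**2 (M(a, C) = a**2 + C = C + a**2)
x(H) = H**(3/2)
x(M(f(4), 0)) - 33541 = (0 + (1 + 2*4)**2)**(3/2) - 33541 = (0 + (1 + 8)**2)**(3/2) - 33541 = (0 + 9**2)**(3/2) - 33541 = (0 + 81)**(3/2) - 33541 = 81**(3/2) - 33541 = 729 - 33541 = -32812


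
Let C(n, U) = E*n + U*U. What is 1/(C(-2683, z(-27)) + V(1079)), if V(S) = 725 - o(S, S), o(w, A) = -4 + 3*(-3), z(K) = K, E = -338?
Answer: 1/908321 ≈ 1.1009e-6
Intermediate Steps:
o(w, A) = -13 (o(w, A) = -4 - 9 = -13)
C(n, U) = U² - 338*n (C(n, U) = -338*n + U*U = -338*n + U² = U² - 338*n)
V(S) = 738 (V(S) = 725 - 1*(-13) = 725 + 13 = 738)
1/(C(-2683, z(-27)) + V(1079)) = 1/(((-27)² - 338*(-2683)) + 738) = 1/((729 + 906854) + 738) = 1/(907583 + 738) = 1/908321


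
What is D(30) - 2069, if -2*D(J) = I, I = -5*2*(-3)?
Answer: -2084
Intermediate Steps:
I = 30 (I = -10*(-3) = 30)
D(J) = -15 (D(J) = -1/2*30 = -15)
D(30) - 2069 = -15 - 2069 = -2084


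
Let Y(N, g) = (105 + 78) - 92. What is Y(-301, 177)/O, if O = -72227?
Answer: -91/72227 ≈ -0.0012599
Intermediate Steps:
Y(N, g) = 91 (Y(N, g) = 183 - 92 = 91)
Y(-301, 177)/O = 91/(-72227) = 91*(-1/72227) = -91/72227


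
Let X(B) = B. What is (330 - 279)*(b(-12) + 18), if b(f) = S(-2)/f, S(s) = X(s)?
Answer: 1853/2 ≈ 926.50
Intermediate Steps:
S(s) = s
b(f) = -2/f
(330 - 279)*(b(-12) + 18) = (330 - 279)*(-2/(-12) + 18) = 51*(-2*(-1/12) + 18) = 51*(⅙ + 18) = 51*(109/6) = 1853/2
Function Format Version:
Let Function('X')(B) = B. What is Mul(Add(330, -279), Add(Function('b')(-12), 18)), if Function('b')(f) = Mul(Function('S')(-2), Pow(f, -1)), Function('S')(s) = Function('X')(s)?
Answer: Rational(1853, 2) ≈ 926.50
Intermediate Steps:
Function('S')(s) = s
Function('b')(f) = Mul(-2, Pow(f, -1))
Mul(Add(330, -279), Add(Function('b')(-12), 18)) = Mul(Add(330, -279), Add(Mul(-2, Pow(-12, -1)), 18)) = Mul(51, Add(Mul(-2, Rational(-1, 12)), 18)) = Mul(51, Add(Rational(1, 6), 18)) = Mul(51, Rational(109, 6)) = Rational(1853, 2)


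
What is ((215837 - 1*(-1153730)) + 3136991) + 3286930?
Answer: 7793488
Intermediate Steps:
((215837 - 1*(-1153730)) + 3136991) + 3286930 = ((215837 + 1153730) + 3136991) + 3286930 = (1369567 + 3136991) + 3286930 = 4506558 + 3286930 = 7793488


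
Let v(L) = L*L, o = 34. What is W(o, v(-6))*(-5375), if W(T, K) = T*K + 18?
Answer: -6675750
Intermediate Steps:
v(L) = L²
W(T, K) = 18 + K*T (W(T, K) = K*T + 18 = 18 + K*T)
W(o, v(-6))*(-5375) = (18 + (-6)²*34)*(-5375) = (18 + 36*34)*(-5375) = (18 + 1224)*(-5375) = 1242*(-5375) = -6675750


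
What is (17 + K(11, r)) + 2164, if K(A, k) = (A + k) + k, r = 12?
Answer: 2216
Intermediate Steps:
K(A, k) = A + 2*k
(17 + K(11, r)) + 2164 = (17 + (11 + 2*12)) + 2164 = (17 + (11 + 24)) + 2164 = (17 + 35) + 2164 = 52 + 2164 = 2216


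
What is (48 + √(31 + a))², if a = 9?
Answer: 2344 + 192*√10 ≈ 2951.2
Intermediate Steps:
(48 + √(31 + a))² = (48 + √(31 + 9))² = (48 + √40)² = (48 + 2*√10)²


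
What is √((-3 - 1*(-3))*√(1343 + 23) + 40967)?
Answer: √40967 ≈ 202.40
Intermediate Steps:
√((-3 - 1*(-3))*√(1343 + 23) + 40967) = √((-3 + 3)*√1366 + 40967) = √(0*√1366 + 40967) = √(0 + 40967) = √40967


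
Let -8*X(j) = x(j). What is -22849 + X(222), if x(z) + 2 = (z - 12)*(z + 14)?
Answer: -116175/4 ≈ -29044.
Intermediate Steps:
x(z) = -2 + (-12 + z)*(14 + z) (x(z) = -2 + (z - 12)*(z + 14) = -2 + (-12 + z)*(14 + z))
X(j) = 85/4 - j/4 - j²/8 (X(j) = -(-170 + j² + 2*j)/8 = 85/4 - j/4 - j²/8)
-22849 + X(222) = -22849 + (85/4 - ¼*222 - ⅛*222²) = -22849 + (85/4 - 111/2 - ⅛*49284) = -22849 + (85/4 - 111/2 - 12321/2) = -22849 - 24779/4 = -116175/4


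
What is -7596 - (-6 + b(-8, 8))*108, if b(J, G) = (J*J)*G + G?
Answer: -63108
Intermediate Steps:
b(J, G) = G + G*J**2 (b(J, G) = J**2*G + G = G*J**2 + G = G + G*J**2)
-7596 - (-6 + b(-8, 8))*108 = -7596 - (-6 + 8*(1 + (-8)**2))*108 = -7596 - (-6 + 8*(1 + 64))*108 = -7596 - (-6 + 8*65)*108 = -7596 - (-6 + 520)*108 = -7596 - 514*108 = -7596 - 1*55512 = -7596 - 55512 = -63108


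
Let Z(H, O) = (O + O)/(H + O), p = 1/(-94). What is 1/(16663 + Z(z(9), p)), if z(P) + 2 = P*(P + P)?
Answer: 15039/250594855 ≈ 6.0013e-5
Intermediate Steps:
p = -1/94 ≈ -0.010638
z(P) = -2 + 2*P**2 (z(P) = -2 + P*(P + P) = -2 + P*(2*P) = -2 + 2*P**2)
Z(H, O) = 2*O/(H + O) (Z(H, O) = (2*O)/(H + O) = 2*O/(H + O))
1/(16663 + Z(z(9), p)) = 1/(16663 + 2*(-1/94)/((-2 + 2*9**2) - 1/94)) = 1/(16663 + 2*(-1/94)/((-2 + 2*81) - 1/94)) = 1/(16663 + 2*(-1/94)/((-2 + 162) - 1/94)) = 1/(16663 + 2*(-1/94)/(160 - 1/94)) = 1/(16663 + 2*(-1/94)/(15039/94)) = 1/(16663 + 2*(-1/94)*(94/15039)) = 1/(16663 - 2/15039) = 1/(250594855/15039) = 15039/250594855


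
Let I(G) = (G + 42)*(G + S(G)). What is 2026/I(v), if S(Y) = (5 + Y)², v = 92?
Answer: 1013/636567 ≈ 0.0015913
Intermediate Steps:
I(G) = (42 + G)*(G + (5 + G)²) (I(G) = (G + 42)*(G + (5 + G)²) = (42 + G)*(G + (5 + G)²))
2026/I(v) = 2026/(1050 + 92³ + 53*92² + 487*92) = 2026/(1050 + 778688 + 53*8464 + 44804) = 2026/(1050 + 778688 + 448592 + 44804) = 2026/1273134 = 2026*(1/1273134) = 1013/636567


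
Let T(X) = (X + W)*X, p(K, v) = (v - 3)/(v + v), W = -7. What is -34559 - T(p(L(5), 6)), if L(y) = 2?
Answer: -552917/16 ≈ -34557.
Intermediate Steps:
p(K, v) = (-3 + v)/(2*v) (p(K, v) = (-3 + v)/((2*v)) = (-3 + v)*(1/(2*v)) = (-3 + v)/(2*v))
T(X) = X*(-7 + X) (T(X) = (X - 7)*X = (-7 + X)*X = X*(-7 + X))
-34559 - T(p(L(5), 6)) = -34559 - (1/2)*(-3 + 6)/6*(-7 + (1/2)*(-3 + 6)/6) = -34559 - (1/2)*(1/6)*3*(-7 + (1/2)*(1/6)*3) = -34559 - (-7 + 1/4)/4 = -34559 - (-27)/(4*4) = -34559 - 1*(-27/16) = -34559 + 27/16 = -552917/16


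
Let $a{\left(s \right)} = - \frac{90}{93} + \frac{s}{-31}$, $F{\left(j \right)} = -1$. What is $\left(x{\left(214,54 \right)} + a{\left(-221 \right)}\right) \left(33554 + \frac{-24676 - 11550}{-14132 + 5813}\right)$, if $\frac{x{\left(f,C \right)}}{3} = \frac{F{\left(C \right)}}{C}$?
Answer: $\frac{8060498648}{39339} \approx 2.049 \cdot 10^{5}$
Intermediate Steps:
$a{\left(s \right)} = - \frac{30}{31} - \frac{s}{31}$ ($a{\left(s \right)} = \left(-90\right) \frac{1}{93} + s \left(- \frac{1}{31}\right) = - \frac{30}{31} - \frac{s}{31}$)
$x{\left(f,C \right)} = - \frac{3}{C}$ ($x{\left(f,C \right)} = 3 \left(- \frac{1}{C}\right) = - \frac{3}{C}$)
$\left(x{\left(214,54 \right)} + a{\left(-221 \right)}\right) \left(33554 + \frac{-24676 - 11550}{-14132 + 5813}\right) = \left(- \frac{3}{54} - - \frac{191}{31}\right) \left(33554 + \frac{-24676 - 11550}{-14132 + 5813}\right) = \left(\left(-3\right) \frac{1}{54} + \left(- \frac{30}{31} + \frac{221}{31}\right)\right) \left(33554 - \frac{36226}{-8319}\right) = \left(- \frac{1}{18} + \frac{191}{31}\right) \left(33554 - - \frac{614}{141}\right) = \frac{3407 \left(33554 + \frac{614}{141}\right)}{558} = \frac{3407}{558} \cdot \frac{4731728}{141} = \frac{8060498648}{39339}$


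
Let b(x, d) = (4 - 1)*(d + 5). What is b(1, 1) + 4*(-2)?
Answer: 10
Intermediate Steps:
b(x, d) = 15 + 3*d (b(x, d) = 3*(5 + d) = 15 + 3*d)
b(1, 1) + 4*(-2) = (15 + 3*1) + 4*(-2) = (15 + 3) - 8 = 18 - 8 = 10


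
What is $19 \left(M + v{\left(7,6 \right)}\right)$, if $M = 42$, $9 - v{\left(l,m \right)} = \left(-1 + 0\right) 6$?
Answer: $1083$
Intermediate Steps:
$v{\left(l,m \right)} = 15$ ($v{\left(l,m \right)} = 9 - \left(-1 + 0\right) 6 = 9 - \left(-1\right) 6 = 9 - -6 = 9 + 6 = 15$)
$19 \left(M + v{\left(7,6 \right)}\right) = 19 \left(42 + 15\right) = 19 \cdot 57 = 1083$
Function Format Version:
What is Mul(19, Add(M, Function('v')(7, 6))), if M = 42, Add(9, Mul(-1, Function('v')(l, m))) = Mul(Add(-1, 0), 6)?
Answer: 1083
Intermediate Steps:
Function('v')(l, m) = 15 (Function('v')(l, m) = Add(9, Mul(-1, Mul(Add(-1, 0), 6))) = Add(9, Mul(-1, Mul(-1, 6))) = Add(9, Mul(-1, -6)) = Add(9, 6) = 15)
Mul(19, Add(M, Function('v')(7, 6))) = Mul(19, Add(42, 15)) = Mul(19, 57) = 1083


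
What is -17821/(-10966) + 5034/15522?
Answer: 55303401/28369042 ≈ 1.9494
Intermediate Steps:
-17821/(-10966) + 5034/15522 = -17821*(-1/10966) + 5034*(1/15522) = 17821/10966 + 839/2587 = 55303401/28369042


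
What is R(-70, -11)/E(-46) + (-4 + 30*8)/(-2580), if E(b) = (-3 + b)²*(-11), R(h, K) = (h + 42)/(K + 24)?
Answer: -2891311/31636605 ≈ -0.091391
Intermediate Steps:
R(h, K) = (42 + h)/(24 + K)
E(b) = -11*(-3 + b)²
R(-70, -11)/E(-46) + (-4 + 30*8)/(-2580) = ((42 - 70)/(24 - 11))/((-11*(-3 - 46)²)) + (-4 + 30*8)/(-2580) = (-28/13)/((-11*(-49)²)) + (-4 + 240)*(-1/2580) = ((1/13)*(-28))/((-11*2401)) + 236*(-1/2580) = -28/13/(-26411) - 59/645 = -28/13*(-1/26411) - 59/645 = 4/49049 - 59/645 = -2891311/31636605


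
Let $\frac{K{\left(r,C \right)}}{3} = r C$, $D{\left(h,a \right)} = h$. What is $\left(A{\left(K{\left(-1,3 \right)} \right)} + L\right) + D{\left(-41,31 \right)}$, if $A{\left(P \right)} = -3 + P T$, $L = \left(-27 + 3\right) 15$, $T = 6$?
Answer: $-458$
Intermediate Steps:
$K{\left(r,C \right)} = 3 C r$ ($K{\left(r,C \right)} = 3 r C = 3 C r$)
$L = -360$ ($L = \left(-24\right) 15 = -360$)
$A{\left(P \right)} = -3 + 6 P$ ($A{\left(P \right)} = -3 + P 6 = -3 + 6 P$)
$\left(A{\left(K{\left(-1,3 \right)} \right)} + L\right) + D{\left(-41,31 \right)} = \left(\left(-3 + 6 \cdot 3 \cdot 3 \left(-1\right)\right) - 360\right) - 41 = \left(\left(-3 + 6 \left(-9\right)\right) - 360\right) - 41 = \left(\left(-3 - 54\right) - 360\right) - 41 = \left(-57 - 360\right) - 41 = -417 - 41 = -458$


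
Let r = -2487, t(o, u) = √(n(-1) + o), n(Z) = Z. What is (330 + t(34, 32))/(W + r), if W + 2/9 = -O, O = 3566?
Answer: -2970/54479 - 9*√33/54479 ≈ -0.055465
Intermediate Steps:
t(o, u) = √(-1 + o)
W = -32096/9 (W = -2/9 - 1*3566 = -2/9 - 3566 = -32096/9 ≈ -3566.2)
(330 + t(34, 32))/(W + r) = (330 + √(-1 + 34))/(-32096/9 - 2487) = (330 + √33)/(-54479/9) = (330 + √33)*(-9/54479) = -2970/54479 - 9*√33/54479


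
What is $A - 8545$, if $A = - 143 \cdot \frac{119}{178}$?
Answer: $- \frac{1538027}{178} \approx -8640.6$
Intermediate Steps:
$A = - \frac{17017}{178}$ ($A = - 143 \cdot 119 \cdot \frac{1}{178} = \left(-143\right) \frac{119}{178} = - \frac{17017}{178} \approx -95.601$)
$A - 8545 = - \frac{17017}{178} - 8545 = - \frac{1538027}{178}$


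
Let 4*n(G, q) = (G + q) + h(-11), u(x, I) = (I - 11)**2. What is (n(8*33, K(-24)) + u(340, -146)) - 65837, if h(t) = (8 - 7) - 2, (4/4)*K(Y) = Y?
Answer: -164513/4 ≈ -41128.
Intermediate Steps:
K(Y) = Y
h(t) = -1 (h(t) = 1 - 2 = -1)
u(x, I) = (-11 + I)**2
n(G, q) = -1/4 + G/4 + q/4 (n(G, q) = ((G + q) - 1)/4 = (-1 + G + q)/4 = -1/4 + G/4 + q/4)
(n(8*33, K(-24)) + u(340, -146)) - 65837 = ((-1/4 + (8*33)/4 + (1/4)*(-24)) + (-11 - 146)**2) - 65837 = ((-1/4 + (1/4)*264 - 6) + (-157)**2) - 65837 = ((-1/4 + 66 - 6) + 24649) - 65837 = (239/4 + 24649) - 65837 = 98835/4 - 65837 = -164513/4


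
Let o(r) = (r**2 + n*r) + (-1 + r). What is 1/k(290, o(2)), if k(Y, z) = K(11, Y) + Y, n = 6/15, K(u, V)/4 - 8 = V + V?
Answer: 1/2642 ≈ 0.00037850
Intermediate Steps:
K(u, V) = 32 + 8*V (K(u, V) = 32 + 4*(V + V) = 32 + 4*(2*V) = 32 + 8*V)
n = 2/5 (n = 6*(1/15) = 2/5 ≈ 0.40000)
o(r) = -1 + r**2 + 7*r/5 (o(r) = (r**2 + 2*r/5) + (-1 + r) = -1 + r**2 + 7*r/5)
k(Y, z) = 32 + 9*Y (k(Y, z) = (32 + 8*Y) + Y = 32 + 9*Y)
1/k(290, o(2)) = 1/(32 + 9*290) = 1/(32 + 2610) = 1/2642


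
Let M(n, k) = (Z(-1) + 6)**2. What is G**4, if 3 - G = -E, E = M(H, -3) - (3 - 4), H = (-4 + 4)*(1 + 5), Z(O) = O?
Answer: 707281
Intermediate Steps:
H = 0 (H = 0*6 = 0)
M(n, k) = 25 (M(n, k) = (-1 + 6)**2 = 5**2 = 25)
E = 26 (E = 25 - (3 - 4) = 25 - 1*(-1) = 25 + 1 = 26)
G = 29 (G = 3 - (-1)*26 = 3 - 1*(-26) = 3 + 26 = 29)
G**4 = 29**4 = 707281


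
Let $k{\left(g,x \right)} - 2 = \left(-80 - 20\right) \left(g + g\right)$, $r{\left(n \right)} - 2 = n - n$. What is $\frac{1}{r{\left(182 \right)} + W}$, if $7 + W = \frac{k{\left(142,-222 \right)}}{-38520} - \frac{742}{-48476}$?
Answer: $- \frac{77803980}{330469763} \approx -0.23543$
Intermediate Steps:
$r{\left(n \right)} = 2$ ($r{\left(n \right)} = 2 + \left(n - n\right) = 2 + 0 = 2$)
$k{\left(g,x \right)} = 2 - 200 g$ ($k{\left(g,x \right)} = 2 + \left(-80 - 20\right) \left(g + g\right) = 2 - 100 \cdot 2 g = 2 - 200 g$)
$W = - \frac{486077723}{77803980}$ ($W = -7 - \left(- \frac{371}{24238} - \frac{2 - 28400}{-38520}\right) = -7 - \left(- \frac{371}{24238} - \left(2 - 28400\right) \left(- \frac{1}{38520}\right)\right) = -7 + \left(\left(-28398\right) \left(- \frac{1}{38520}\right) + \frac{371}{24238}\right) = -7 + \left(\frac{4733}{6420} + \frac{371}{24238}\right) = -7 + \frac{58550137}{77803980} = - \frac{486077723}{77803980} \approx -6.2475$)
$\frac{1}{r{\left(182 \right)} + W} = \frac{1}{2 - \frac{486077723}{77803980}} = \frac{1}{- \frac{330469763}{77803980}} = - \frac{77803980}{330469763}$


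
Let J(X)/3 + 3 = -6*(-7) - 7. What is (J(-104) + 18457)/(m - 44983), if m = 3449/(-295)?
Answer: -5473135/13273434 ≈ -0.41234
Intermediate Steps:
m = -3449/295 (m = 3449*(-1/295) = -3449/295 ≈ -11.692)
J(X) = 96 (J(X) = -9 + 3*(-6*(-7) - 7) = -9 + 3*(42 - 7) = -9 + 3*35 = -9 + 105 = 96)
(J(-104) + 18457)/(m - 44983) = (96 + 18457)/(-3449/295 - 44983) = 18553/(-13273434/295) = 18553*(-295/13273434) = -5473135/13273434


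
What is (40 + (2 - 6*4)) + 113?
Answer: 131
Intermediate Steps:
(40 + (2 - 6*4)) + 113 = (40 + (2 - 24)) + 113 = (40 - 22) + 113 = 18 + 113 = 131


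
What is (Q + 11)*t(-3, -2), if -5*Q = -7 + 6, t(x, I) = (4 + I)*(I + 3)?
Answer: 112/5 ≈ 22.400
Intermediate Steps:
t(x, I) = (3 + I)*(4 + I) (t(x, I) = (4 + I)*(3 + I) = (3 + I)*(4 + I))
Q = ⅕ (Q = -(-7 + 6)/5 = -⅕*(-1) = ⅕ ≈ 0.20000)
(Q + 11)*t(-3, -2) = (⅕ + 11)*(12 + (-2)² + 7*(-2)) = 56*(12 + 4 - 14)/5 = (56/5)*2 = 112/5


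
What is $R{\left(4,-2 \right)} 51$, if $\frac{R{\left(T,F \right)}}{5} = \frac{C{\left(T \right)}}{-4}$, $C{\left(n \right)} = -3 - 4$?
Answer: $\frac{1785}{4} \approx 446.25$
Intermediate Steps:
$C{\left(n \right)} = -7$ ($C{\left(n \right)} = -3 - 4 = -7$)
$R{\left(T,F \right)} = \frac{35}{4}$ ($R{\left(T,F \right)} = 5 \left(- \frac{7}{-4}\right) = 5 \left(\left(-7\right) \left(- \frac{1}{4}\right)\right) = 5 \cdot \frac{7}{4} = \frac{35}{4}$)
$R{\left(4,-2 \right)} 51 = \frac{35}{4} \cdot 51 = \frac{1785}{4}$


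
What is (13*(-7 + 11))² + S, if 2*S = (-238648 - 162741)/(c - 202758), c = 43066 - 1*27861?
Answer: 1014688013/375106 ≈ 2705.1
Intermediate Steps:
c = 15205 (c = 43066 - 27861 = 15205)
S = 401389/375106 (S = ((-238648 - 162741)/(15205 - 202758))/2 = (-401389/(-187553))/2 = (-401389*(-1/187553))/2 = (½)*(401389/187553) = 401389/375106 ≈ 1.0701)
(13*(-7 + 11))² + S = (13*(-7 + 11))² + 401389/375106 = (13*4)² + 401389/375106 = 52² + 401389/375106 = 2704 + 401389/375106 = 1014688013/375106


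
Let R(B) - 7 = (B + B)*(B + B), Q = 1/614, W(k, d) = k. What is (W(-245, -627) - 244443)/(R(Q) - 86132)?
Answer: 5765399828/2029298781 ≈ 2.8411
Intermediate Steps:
Q = 1/614 ≈ 0.0016287
R(B) = 7 + 4*B² (R(B) = 7 + (B + B)*(B + B) = 7 + (2*B)*(2*B) = 7 + 4*B²)
(W(-245, -627) - 244443)/(R(Q) - 86132) = (-245 - 244443)/((7 + 4*(1/614)²) - 86132) = -244688/((7 + 4*(1/376996)) - 86132) = -244688/((7 + 1/94249) - 86132) = -244688/(659744/94249 - 86132) = -244688/(-8117195124/94249) = -244688*(-94249/8117195124) = 5765399828/2029298781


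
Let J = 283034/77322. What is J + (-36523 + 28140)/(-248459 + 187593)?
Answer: 8937668885/2353140426 ≈ 3.7982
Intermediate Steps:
J = 141517/38661 (J = 283034*(1/77322) = 141517/38661 ≈ 3.6605)
J + (-36523 + 28140)/(-248459 + 187593) = 141517/38661 + (-36523 + 28140)/(-248459 + 187593) = 141517/38661 - 8383/(-60866) = 141517/38661 - 8383*(-1/60866) = 141517/38661 + 8383/60866 = 8937668885/2353140426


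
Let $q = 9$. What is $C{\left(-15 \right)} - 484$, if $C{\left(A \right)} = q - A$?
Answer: $-460$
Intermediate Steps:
$C{\left(A \right)} = 9 - A$
$C{\left(-15 \right)} - 484 = \left(9 - -15\right) - 484 = \left(9 + 15\right) - 484 = 24 - 484 = -460$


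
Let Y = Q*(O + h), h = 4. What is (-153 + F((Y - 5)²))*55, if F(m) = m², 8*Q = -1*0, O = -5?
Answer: 25960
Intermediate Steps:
Q = 0 (Q = (-1*0)/8 = (⅛)*0 = 0)
Y = 0 (Y = 0*(-5 + 4) = 0*(-1) = 0)
(-153 + F((Y - 5)²))*55 = (-153 + ((0 - 5)²)²)*55 = (-153 + ((-5)²)²)*55 = (-153 + 25²)*55 = (-153 + 625)*55 = 472*55 = 25960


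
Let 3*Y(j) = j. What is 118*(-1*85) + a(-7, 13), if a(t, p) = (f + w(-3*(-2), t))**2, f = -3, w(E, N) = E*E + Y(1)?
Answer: -80270/9 ≈ -8918.9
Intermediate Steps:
Y(j) = j/3
w(E, N) = 1/3 + E**2 (w(E, N) = E*E + (1/3)*1 = E**2 + 1/3 = 1/3 + E**2)
a(t, p) = 10000/9 (a(t, p) = (-3 + (1/3 + (-3*(-2))**2))**2 = (-3 + (1/3 + 6**2))**2 = (-3 + (1/3 + 36))**2 = (-3 + 109/3)**2 = (100/3)**2 = 10000/9)
118*(-1*85) + a(-7, 13) = 118*(-1*85) + 10000/9 = 118*(-85) + 10000/9 = -10030 + 10000/9 = -80270/9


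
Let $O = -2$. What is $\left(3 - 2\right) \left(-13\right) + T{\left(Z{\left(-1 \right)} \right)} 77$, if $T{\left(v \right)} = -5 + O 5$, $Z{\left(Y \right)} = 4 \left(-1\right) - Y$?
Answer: $-1168$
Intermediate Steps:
$Z{\left(Y \right)} = -4 - Y$
$T{\left(v \right)} = -15$ ($T{\left(v \right)} = -5 - 10 = -15$)
$\left(3 - 2\right) \left(-13\right) + T{\left(Z{\left(-1 \right)} \right)} 77 = \left(3 - 2\right) \left(-13\right) - 1155 = 1 \left(-13\right) - 1155 = -13 - 1155 = -1168$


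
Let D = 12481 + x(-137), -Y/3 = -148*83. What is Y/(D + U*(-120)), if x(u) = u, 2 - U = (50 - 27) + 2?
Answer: 9213/3776 ≈ 2.4399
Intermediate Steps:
U = -23 (U = 2 - ((50 - 27) + 2) = 2 - (23 + 2) = 2 - 1*25 = 2 - 25 = -23)
Y = 36852 (Y = -(-444)*83 = -3*(-12284) = 36852)
D = 12344 (D = 12481 - 137 = 12344)
Y/(D + U*(-120)) = 36852/(12344 - 23*(-120)) = 36852/(12344 + 2760) = 36852/15104 = 36852*(1/15104) = 9213/3776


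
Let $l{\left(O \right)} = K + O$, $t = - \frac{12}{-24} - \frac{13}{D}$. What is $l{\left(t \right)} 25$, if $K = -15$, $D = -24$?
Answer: $- \frac{8375}{24} \approx -348.96$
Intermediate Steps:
$t = \frac{25}{24}$ ($t = - \frac{12}{-24} - \frac{13}{-24} = \left(-12\right) \left(- \frac{1}{24}\right) - - \frac{13}{24} = \frac{1}{2} + \frac{13}{24} = \frac{25}{24} \approx 1.0417$)
$l{\left(O \right)} = -15 + O$
$l{\left(t \right)} 25 = \left(-15 + \frac{25}{24}\right) 25 = \left(- \frac{335}{24}\right) 25 = - \frac{8375}{24}$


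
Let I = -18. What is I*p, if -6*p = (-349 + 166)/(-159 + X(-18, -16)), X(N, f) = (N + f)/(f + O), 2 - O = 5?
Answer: 10431/2987 ≈ 3.4921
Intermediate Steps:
O = -3 (O = 2 - 1*5 = 2 - 5 = -3)
X(N, f) = (N + f)/(-3 + f) (X(N, f) = (N + f)/(f - 3) = (N + f)/(-3 + f))
p = -1159/5974 (p = -(-349 + 166)/(6*(-159 + (-18 - 16)/(-3 - 16))) = -(-61)/(2*(-159 - 34/(-19))) = -(-61)/(2*(-159 - 1/19*(-34))) = -(-61)/(2*(-159 + 34/19)) = -(-61)/(2*(-2987/19)) = -(-61)*(-19)/(2*2987) = -⅙*3477/2987 = -1159/5974 ≈ -0.19401)
I*p = -18*(-1159/5974) = 10431/2987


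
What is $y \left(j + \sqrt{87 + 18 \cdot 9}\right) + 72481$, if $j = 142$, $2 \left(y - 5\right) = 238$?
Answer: $90089 + 124 \sqrt{249} \approx 92046.0$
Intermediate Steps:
$y = 124$ ($y = 5 + \frac{1}{2} \cdot 238 = 5 + 119 = 124$)
$y \left(j + \sqrt{87 + 18 \cdot 9}\right) + 72481 = 124 \left(142 + \sqrt{87 + 18 \cdot 9}\right) + 72481 = 124 \left(142 + \sqrt{87 + 162}\right) + 72481 = 124 \left(142 + \sqrt{249}\right) + 72481 = \left(17608 + 124 \sqrt{249}\right) + 72481 = 90089 + 124 \sqrt{249}$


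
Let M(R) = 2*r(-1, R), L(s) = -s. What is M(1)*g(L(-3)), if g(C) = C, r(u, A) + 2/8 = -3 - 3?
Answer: -75/2 ≈ -37.500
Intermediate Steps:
r(u, A) = -25/4 (r(u, A) = -1/4 + (-3 - 3) = -1/4 - 6 = -25/4)
M(R) = -25/2 (M(R) = 2*(-25/4) = -25/2)
M(1)*g(L(-3)) = -(-25)*(-3)/2 = -25/2*3 = -75/2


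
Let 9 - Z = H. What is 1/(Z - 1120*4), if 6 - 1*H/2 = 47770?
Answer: 1/91057 ≈ 1.0982e-5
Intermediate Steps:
H = -95528 (H = 12 - 2*47770 = 12 - 95540 = -95528)
Z = 95537 (Z = 9 - 1*(-95528) = 9 + 95528 = 95537)
1/(Z - 1120*4) = 1/(95537 - 1120*4) = 1/(95537 - 4480) = 1/91057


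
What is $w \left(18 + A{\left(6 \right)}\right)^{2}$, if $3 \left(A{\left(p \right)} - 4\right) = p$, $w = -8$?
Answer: $-4608$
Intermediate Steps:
$A{\left(p \right)} = 4 + \frac{p}{3}$
$w \left(18 + A{\left(6 \right)}\right)^{2} = - 8 \left(18 + \left(4 + \frac{1}{3} \cdot 6\right)\right)^{2} = - 8 \left(18 + \left(4 + 2\right)\right)^{2} = - 8 \left(18 + 6\right)^{2} = - 8 \cdot 24^{2} = \left(-8\right) 576 = -4608$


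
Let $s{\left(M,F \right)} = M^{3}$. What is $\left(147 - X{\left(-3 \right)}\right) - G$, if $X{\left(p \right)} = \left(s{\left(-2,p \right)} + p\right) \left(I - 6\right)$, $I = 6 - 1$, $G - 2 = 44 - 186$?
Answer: $276$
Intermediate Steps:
$G = -140$ ($G = 2 + \left(44 - 186\right) = 2 - 142 = -140$)
$I = 5$
$X{\left(p \right)} = 8 - p$ ($X{\left(p \right)} = \left(\left(-2\right)^{3} + p\right) \left(5 - 6\right) = \left(-8 + p\right) \left(-1\right) = 8 - p$)
$\left(147 - X{\left(-3 \right)}\right) - G = \left(147 - \left(8 - -3\right)\right) - -140 = \left(147 - \left(8 + 3\right)\right) + 140 = \left(147 - 11\right) + 140 = 136 + 140 = 276$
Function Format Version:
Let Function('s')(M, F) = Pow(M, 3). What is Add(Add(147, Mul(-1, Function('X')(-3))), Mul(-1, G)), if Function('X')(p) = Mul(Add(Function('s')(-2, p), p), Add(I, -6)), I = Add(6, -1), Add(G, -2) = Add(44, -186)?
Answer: 276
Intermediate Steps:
G = -140 (G = Add(2, Add(44, -186)) = Add(2, -142) = -140)
I = 5
Function('X')(p) = Add(8, Mul(-1, p)) (Function('X')(p) = Mul(Add(Pow(-2, 3), p), Add(5, -6)) = Mul(Add(-8, p), -1) = Add(8, Mul(-1, p)))
Add(Add(147, Mul(-1, Function('X')(-3))), Mul(-1, G)) = Add(Add(147, Mul(-1, Add(8, Mul(-1, -3)))), Mul(-1, -140)) = Add(Add(147, Mul(-1, Add(8, 3))), 140) = Add(Add(147, Mul(-1, 11)), 140) = Add(Add(147, -11), 140) = Add(136, 140) = 276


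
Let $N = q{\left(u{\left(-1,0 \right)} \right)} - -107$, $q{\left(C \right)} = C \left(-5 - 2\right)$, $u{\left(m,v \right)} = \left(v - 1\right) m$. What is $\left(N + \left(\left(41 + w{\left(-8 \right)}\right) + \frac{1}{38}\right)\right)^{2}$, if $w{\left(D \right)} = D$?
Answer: $\frac{25553025}{1444} \approx 17696.0$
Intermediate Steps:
$u{\left(m,v \right)} = m \left(-1 + v\right)$ ($u{\left(m,v \right)} = \left(-1 + v\right) m = m \left(-1 + v\right)$)
$q{\left(C \right)} = - 7 C$ ($q{\left(C \right)} = C \left(-7\right) = - 7 C$)
$N = 100$ ($N = - 7 \left(- (-1 + 0)\right) - -107 = - 7 \left(\left(-1\right) \left(-1\right)\right) + 107 = \left(-7\right) 1 + 107 = -7 + 107 = 100$)
$\left(N + \left(\left(41 + w{\left(-8 \right)}\right) + \frac{1}{38}\right)\right)^{2} = \left(100 + \left(\left(41 - 8\right) + \frac{1}{38}\right)\right)^{2} = \left(100 + \left(33 + \frac{1}{38}\right)\right)^{2} = \left(100 + \frac{1255}{38}\right)^{2} = \left(\frac{5055}{38}\right)^{2} = \frac{25553025}{1444}$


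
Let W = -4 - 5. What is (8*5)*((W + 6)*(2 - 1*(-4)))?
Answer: -720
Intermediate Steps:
W = -9
(8*5)*((W + 6)*(2 - 1*(-4))) = (8*5)*((-9 + 6)*(2 - 1*(-4))) = 40*(-3*(2 + 4)) = 40*(-3*6) = 40*(-18) = -720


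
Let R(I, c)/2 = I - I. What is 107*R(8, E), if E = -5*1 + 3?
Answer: 0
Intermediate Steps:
E = -2 (E = -5 + 3 = -2)
R(I, c) = 0 (R(I, c) = 2*(I - I) = 2*0 = 0)
107*R(8, E) = 107*0 = 0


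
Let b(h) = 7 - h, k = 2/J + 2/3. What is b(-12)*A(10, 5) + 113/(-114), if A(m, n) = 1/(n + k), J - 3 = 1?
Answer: 8815/4218 ≈ 2.0899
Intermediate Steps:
J = 4 (J = 3 + 1 = 4)
k = 7/6 (k = 2/4 + 2/3 = 2*(1/4) + 2*(1/3) = 1/2 + 2/3 = 7/6 ≈ 1.1667)
A(m, n) = 1/(7/6 + n) (A(m, n) = 1/(n + 7/6) = 1/(7/6 + n))
b(-12)*A(10, 5) + 113/(-114) = (7 - 1*(-12))*(6/(7 + 6*5)) + 113/(-114) = (7 + 12)*(6/(7 + 30)) + 113*(-1/114) = 19*(6/37) - 113/114 = 114/37 - 113/114 = 8815/4218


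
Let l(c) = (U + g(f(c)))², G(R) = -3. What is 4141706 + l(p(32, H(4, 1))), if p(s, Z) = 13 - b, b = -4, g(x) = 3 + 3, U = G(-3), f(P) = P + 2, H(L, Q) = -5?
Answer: 4141715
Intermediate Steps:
f(P) = 2 + P
U = -3
g(x) = 6
p(s, Z) = 17 (p(s, Z) = 13 - 1*(-4) = 13 + 4 = 17)
l(c) = 9 (l(c) = (-3 + 6)² = 3² = 9)
4141706 + l(p(32, H(4, 1))) = 4141706 + 9 = 4141715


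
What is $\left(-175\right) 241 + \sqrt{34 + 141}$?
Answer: $-42175 + 5 \sqrt{7} \approx -42162.0$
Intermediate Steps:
$\left(-175\right) 241 + \sqrt{34 + 141} = -42175 + \sqrt{175} = -42175 + 5 \sqrt{7}$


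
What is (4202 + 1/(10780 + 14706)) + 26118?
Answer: 772735521/25486 ≈ 30320.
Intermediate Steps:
(4202 + 1/(10780 + 14706)) + 26118 = (4202 + 1/25486) + 26118 = 107092173/25486 + 26118 = 772735521/25486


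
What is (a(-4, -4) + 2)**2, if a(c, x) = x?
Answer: 4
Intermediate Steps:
(a(-4, -4) + 2)**2 = (-4 + 2)**2 = (-2)**2 = 4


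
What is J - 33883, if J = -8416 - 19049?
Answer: -61348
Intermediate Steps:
J = -27465
J - 33883 = -27465 - 33883 = -61348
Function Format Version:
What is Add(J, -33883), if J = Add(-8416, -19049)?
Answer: -61348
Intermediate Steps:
J = -27465
Add(J, -33883) = Add(-27465, -33883) = -61348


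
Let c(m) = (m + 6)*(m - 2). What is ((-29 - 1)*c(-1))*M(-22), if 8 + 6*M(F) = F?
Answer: -2250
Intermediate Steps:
M(F) = -4/3 + F/6
c(m) = (-2 + m)*(6 + m) (c(m) = (6 + m)*(-2 + m) = (-2 + m)*(6 + m))
((-29 - 1)*c(-1))*M(-22) = ((-29 - 1)*(-12 + (-1)² + 4*(-1)))*(-4/3 + (⅙)*(-22)) = (-30*(-12 + 1 - 4))*(-4/3 - 11/3) = -30*(-15)*(-5) = 450*(-5) = -2250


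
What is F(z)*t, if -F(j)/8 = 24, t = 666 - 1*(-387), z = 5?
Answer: -202176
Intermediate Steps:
t = 1053 (t = 666 + 387 = 1053)
F(j) = -192 (F(j) = -8*24 = -192)
F(z)*t = -192*1053 = -202176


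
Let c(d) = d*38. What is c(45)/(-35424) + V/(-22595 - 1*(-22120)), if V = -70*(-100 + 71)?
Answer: -808033/186960 ≈ -4.3220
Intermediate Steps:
c(d) = 38*d
V = 2030 (V = -70*(-29) = 2030)
c(45)/(-35424) + V/(-22595 - 1*(-22120)) = (38*45)/(-35424) + 2030/(-22595 - 1*(-22120)) = 1710*(-1/35424) + 2030/(-22595 + 22120) = -95/1968 + 2030/(-475) = -95/1968 + 2030*(-1/475) = -95/1968 - 406/95 = -808033/186960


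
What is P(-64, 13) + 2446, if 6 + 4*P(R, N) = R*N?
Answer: 4473/2 ≈ 2236.5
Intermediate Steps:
P(R, N) = -3/2 + N*R/4 (P(R, N) = -3/2 + (R*N)/4 = -3/2 + (N*R)/4 = -3/2 + N*R/4)
P(-64, 13) + 2446 = (-3/2 + (¼)*13*(-64)) + 2446 = (-3/2 - 208) + 2446 = -419/2 + 2446 = 4473/2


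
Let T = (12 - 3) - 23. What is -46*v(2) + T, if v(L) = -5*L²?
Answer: 906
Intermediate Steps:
T = -14 (T = 9 - 23 = -14)
-46*v(2) + T = -(-230)*2² - 14 = -(-230)*4 - 14 = -46*(-20) - 14 = 920 - 14 = 906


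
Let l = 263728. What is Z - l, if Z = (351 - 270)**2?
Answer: -257167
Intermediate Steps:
Z = 6561 (Z = 81**2 = 6561)
Z - l = 6561 - 1*263728 = 6561 - 263728 = -257167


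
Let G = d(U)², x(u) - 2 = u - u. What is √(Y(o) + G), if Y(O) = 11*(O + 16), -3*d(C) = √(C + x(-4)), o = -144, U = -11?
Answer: I*√1409 ≈ 37.537*I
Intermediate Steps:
x(u) = 2 (x(u) = 2 + (u - u) = 2 + 0 = 2)
d(C) = -√(2 + C)/3 (d(C) = -√(C + 2)/3 = -√(2 + C)/3)
Y(O) = 176 + 11*O (Y(O) = 11*(16 + O) = 176 + 11*O)
G = -1 (G = (-√(2 - 11)/3)² = (-I)² = -1)
√(Y(o) + G) = √((176 + 11*(-144)) - 1) = √((176 - 1584) - 1) = √(-1408 - 1) = √(-1409) = I*√1409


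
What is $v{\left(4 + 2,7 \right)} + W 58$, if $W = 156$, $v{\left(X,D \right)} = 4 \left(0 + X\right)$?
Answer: $9072$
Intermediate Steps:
$v{\left(X,D \right)} = 4 X$
$v{\left(4 + 2,7 \right)} + W 58 = 4 \left(4 + 2\right) + 156 \cdot 58 = 4 \cdot 6 + 9048 = 24 + 9048 = 9072$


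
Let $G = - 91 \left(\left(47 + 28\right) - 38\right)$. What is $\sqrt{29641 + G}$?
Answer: $\sqrt{26274} \approx 162.09$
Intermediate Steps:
$G = -3367$ ($G = - 91 \left(75 - 38\right) = \left(-91\right) 37 = -3367$)
$\sqrt{29641 + G} = \sqrt{29641 - 3367} = \sqrt{26274}$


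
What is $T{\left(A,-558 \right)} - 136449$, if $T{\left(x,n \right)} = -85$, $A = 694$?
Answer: $-136534$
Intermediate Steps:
$T{\left(A,-558 \right)} - 136449 = -85 - 136449 = -136534$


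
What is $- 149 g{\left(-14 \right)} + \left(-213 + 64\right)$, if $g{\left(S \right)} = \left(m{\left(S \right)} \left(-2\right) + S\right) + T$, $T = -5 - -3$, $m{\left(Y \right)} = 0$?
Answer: $2235$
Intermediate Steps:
$T = -2$ ($T = -5 + 3 = -2$)
$g{\left(S \right)} = -2 + S$ ($g{\left(S \right)} = \left(0 \left(-2\right) + S\right) - 2 = \left(0 + S\right) - 2 = S - 2 = -2 + S$)
$- 149 g{\left(-14 \right)} + \left(-213 + 64\right) = - 149 \left(-2 - 14\right) + \left(-213 + 64\right) = \left(-149\right) \left(-16\right) - 149 = 2384 - 149 = 2235$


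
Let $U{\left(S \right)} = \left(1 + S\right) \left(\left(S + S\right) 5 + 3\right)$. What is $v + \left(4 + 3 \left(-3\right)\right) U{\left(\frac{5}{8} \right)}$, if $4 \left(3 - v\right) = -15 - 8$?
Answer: $- \frac{2125}{32} \approx -66.406$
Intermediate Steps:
$v = \frac{35}{4}$ ($v = 3 - \frac{-15 - 8}{4} = 3 - - \frac{23}{4} = 3 + \frac{23}{4} = \frac{35}{4} \approx 8.75$)
$U{\left(S \right)} = \left(1 + S\right) \left(3 + 10 S\right)$ ($U{\left(S \right)} = \left(1 + S\right) \left(2 S 5 + 3\right) = \left(1 + S\right) \left(10 S + 3\right) = \left(1 + S\right) \left(3 + 10 S\right)$)
$v + \left(4 + 3 \left(-3\right)\right) U{\left(\frac{5}{8} \right)} = \frac{35}{4} + \left(4 + 3 \left(-3\right)\right) \left(3 + 10 \left(\frac{5}{8}\right)^{2} + 13 \cdot \frac{5}{8}\right) = \frac{35}{4} + \left(4 - 9\right) \left(3 + 10 \left(5 \cdot \frac{1}{8}\right)^{2} + 13 \cdot 5 \cdot \frac{1}{8}\right) = \frac{35}{4} - 5 \left(3 + 10 \left(\frac{5}{8}\right)^{2} + 13 \cdot \frac{5}{8}\right) = \frac{35}{4} - 5 \left(3 + 10 \cdot \frac{25}{64} + \frac{65}{8}\right) = \frac{35}{4} - 5 \left(3 + \frac{125}{32} + \frac{65}{8}\right) = \frac{35}{4} - \frac{2405}{32} = - \frac{2125}{32}$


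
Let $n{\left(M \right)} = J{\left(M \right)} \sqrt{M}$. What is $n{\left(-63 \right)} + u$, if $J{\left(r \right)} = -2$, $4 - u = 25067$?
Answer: $-25063 - 6 i \sqrt{7} \approx -25063.0 - 15.875 i$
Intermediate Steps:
$u = -25063$ ($u = 4 - 25067 = -25063$)
$n{\left(M \right)} = - 2 \sqrt{M}$
$n{\left(-63 \right)} + u = - 2 \sqrt{-63} - 25063 = - 2 \cdot 3 i \sqrt{7} - 25063 = - 6 i \sqrt{7} - 25063 = -25063 - 6 i \sqrt{7}$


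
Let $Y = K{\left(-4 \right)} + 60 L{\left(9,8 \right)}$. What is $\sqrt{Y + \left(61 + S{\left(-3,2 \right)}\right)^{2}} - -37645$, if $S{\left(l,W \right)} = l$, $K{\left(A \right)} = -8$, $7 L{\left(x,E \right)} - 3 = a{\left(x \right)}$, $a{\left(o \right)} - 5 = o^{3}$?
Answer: $37645 + \frac{184 \sqrt{14}}{7} \approx 37743.0$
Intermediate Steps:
$a{\left(o \right)} = 5 + o^{3}$
$L{\left(x,E \right)} = \frac{8}{7} + \frac{x^{3}}{7}$ ($L{\left(x,E \right)} = \frac{3}{7} + \frac{5 + x^{3}}{7} = \frac{3}{7} + \left(\frac{5}{7} + \frac{x^{3}}{7}\right) = \frac{8}{7} + \frac{x^{3}}{7}$)
$Y = \frac{44164}{7}$ ($Y = -8 + 60 \left(\frac{8}{7} + \frac{9^{3}}{7}\right) = -8 + 60 \left(\frac{8}{7} + \frac{1}{7} \cdot 729\right) = -8 + 60 \left(\frac{8}{7} + \frac{729}{7}\right) = -8 + 60 \cdot \frac{737}{7} = -8 + \frac{44220}{7} = \frac{44164}{7} \approx 6309.1$)
$\sqrt{Y + \left(61 + S{\left(-3,2 \right)}\right)^{2}} - -37645 = \sqrt{\frac{44164}{7} + \left(61 - 3\right)^{2}} - -37645 = \sqrt{\frac{44164}{7} + 58^{2}} + 37645 = \sqrt{\frac{44164}{7} + 3364} + 37645 = \sqrt{\frac{67712}{7}} + 37645 = \frac{184 \sqrt{14}}{7} + 37645 = 37645 + \frac{184 \sqrt{14}}{7}$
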